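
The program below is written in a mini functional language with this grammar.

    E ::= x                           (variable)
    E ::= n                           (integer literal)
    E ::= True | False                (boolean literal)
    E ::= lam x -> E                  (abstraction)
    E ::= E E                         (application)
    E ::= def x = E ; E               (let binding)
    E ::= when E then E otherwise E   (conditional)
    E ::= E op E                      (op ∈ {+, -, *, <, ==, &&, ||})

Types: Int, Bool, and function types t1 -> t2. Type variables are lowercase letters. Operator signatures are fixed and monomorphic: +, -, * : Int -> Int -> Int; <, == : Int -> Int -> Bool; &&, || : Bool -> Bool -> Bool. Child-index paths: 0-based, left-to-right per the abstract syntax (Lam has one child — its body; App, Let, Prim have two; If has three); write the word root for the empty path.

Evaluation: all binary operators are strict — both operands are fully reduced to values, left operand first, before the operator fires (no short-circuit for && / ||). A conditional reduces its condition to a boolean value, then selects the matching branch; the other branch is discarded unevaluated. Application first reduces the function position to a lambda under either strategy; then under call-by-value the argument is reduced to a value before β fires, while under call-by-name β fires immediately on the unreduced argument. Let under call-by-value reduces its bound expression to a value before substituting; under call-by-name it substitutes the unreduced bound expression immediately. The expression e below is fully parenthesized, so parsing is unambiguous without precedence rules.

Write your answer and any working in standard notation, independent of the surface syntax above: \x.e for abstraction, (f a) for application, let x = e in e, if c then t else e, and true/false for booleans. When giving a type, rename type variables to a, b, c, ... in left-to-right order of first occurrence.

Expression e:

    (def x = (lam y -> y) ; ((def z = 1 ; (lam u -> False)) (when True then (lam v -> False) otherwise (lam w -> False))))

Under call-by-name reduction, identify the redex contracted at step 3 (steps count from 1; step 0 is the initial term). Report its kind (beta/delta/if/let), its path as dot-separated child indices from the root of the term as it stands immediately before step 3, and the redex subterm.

Answer: beta at root : ((\u.false) (if true then (\v.false) else (\w.false)))

Trace:
step 0: (let x = (\y.y) in ((let z = 1 in (\u.false)) (if true then (\v.false) else (\w.false))))
step 1: [let@root] ((let z = 1 in (\u.false)) (if true then (\v.false) else (\w.false)))
step 2: [let@0] ((\u.false) (if true then (\v.false) else (\w.false)))
step 3: [beta@root] false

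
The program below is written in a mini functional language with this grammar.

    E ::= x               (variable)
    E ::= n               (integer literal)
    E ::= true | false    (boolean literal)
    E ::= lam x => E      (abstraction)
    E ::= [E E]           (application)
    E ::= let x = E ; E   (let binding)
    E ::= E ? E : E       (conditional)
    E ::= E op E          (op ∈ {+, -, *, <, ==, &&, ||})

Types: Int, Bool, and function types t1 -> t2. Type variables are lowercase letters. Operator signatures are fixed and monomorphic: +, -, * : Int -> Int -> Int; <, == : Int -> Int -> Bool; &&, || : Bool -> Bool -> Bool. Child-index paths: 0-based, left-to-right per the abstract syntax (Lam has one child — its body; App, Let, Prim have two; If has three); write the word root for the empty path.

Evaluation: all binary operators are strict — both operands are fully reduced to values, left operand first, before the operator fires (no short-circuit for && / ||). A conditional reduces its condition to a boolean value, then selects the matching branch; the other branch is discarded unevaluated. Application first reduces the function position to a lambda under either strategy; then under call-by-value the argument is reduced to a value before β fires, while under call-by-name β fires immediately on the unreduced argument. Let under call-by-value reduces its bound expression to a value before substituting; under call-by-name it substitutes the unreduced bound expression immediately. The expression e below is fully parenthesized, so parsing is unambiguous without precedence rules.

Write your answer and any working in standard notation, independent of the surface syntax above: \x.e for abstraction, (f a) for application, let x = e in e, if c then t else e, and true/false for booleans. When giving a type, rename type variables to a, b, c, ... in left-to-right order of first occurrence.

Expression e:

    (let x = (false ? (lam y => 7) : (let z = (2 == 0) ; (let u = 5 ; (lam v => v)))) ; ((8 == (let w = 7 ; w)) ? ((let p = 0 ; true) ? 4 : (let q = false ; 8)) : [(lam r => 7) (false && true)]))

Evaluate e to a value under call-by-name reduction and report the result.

Answer: 7

Derivation:
step 0: (let x = (if false then (\y.7) else (let z = (2 == 0) in (let u = 5 in (\v.v)))) in (if (8 == (let w = 7 in w)) then (if (let p = 0 in true) then 4 else (let q = false in 8)) else ((\r.7) (false && true))))
step 1: [let@root] (if (8 == (let w = 7 in w)) then (if (let p = 0 in true) then 4 else (let q = false in 8)) else ((\r.7) (false && true)))
step 2: [let@0.1] (if (8 == 7) then (if (let p = 0 in true) then 4 else (let q = false in 8)) else ((\r.7) (false && true)))
step 3: [delta@0] (if false then (if (let p = 0 in true) then 4 else (let q = false in 8)) else ((\r.7) (false && true)))
step 4: [if@root] ((\r.7) (false && true))
step 5: [beta@root] 7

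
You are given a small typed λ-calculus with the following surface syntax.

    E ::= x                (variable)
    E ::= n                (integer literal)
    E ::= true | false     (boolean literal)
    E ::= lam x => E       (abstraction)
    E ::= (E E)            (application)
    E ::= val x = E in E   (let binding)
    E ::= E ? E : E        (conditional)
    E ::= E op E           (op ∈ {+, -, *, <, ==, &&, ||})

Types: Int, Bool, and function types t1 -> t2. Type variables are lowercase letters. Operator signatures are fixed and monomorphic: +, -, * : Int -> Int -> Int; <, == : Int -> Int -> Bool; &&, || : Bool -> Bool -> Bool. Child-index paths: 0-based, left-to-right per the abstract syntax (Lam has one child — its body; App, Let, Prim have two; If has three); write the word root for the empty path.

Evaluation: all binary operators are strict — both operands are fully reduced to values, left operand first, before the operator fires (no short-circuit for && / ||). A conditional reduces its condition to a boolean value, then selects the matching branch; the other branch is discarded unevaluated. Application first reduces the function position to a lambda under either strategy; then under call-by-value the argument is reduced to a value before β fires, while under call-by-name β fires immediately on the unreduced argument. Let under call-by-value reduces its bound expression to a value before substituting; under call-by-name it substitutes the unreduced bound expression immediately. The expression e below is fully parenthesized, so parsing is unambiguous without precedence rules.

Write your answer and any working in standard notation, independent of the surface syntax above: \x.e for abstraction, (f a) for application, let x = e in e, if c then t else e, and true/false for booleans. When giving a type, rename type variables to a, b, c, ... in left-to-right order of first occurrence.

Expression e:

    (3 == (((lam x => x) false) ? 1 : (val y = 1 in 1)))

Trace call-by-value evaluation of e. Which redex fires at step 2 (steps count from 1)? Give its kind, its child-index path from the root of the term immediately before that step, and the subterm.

Derivation:
step 0: (3 == (if ((\x.x) false) then 1 else (let y = 1 in 1)))
step 1: [beta@1.0] (3 == (if false then 1 else (let y = 1 in 1)))
step 2: [if@1] (3 == (let y = 1 in 1))

Answer: if at 1 : (if false then 1 else (let y = 1 in 1))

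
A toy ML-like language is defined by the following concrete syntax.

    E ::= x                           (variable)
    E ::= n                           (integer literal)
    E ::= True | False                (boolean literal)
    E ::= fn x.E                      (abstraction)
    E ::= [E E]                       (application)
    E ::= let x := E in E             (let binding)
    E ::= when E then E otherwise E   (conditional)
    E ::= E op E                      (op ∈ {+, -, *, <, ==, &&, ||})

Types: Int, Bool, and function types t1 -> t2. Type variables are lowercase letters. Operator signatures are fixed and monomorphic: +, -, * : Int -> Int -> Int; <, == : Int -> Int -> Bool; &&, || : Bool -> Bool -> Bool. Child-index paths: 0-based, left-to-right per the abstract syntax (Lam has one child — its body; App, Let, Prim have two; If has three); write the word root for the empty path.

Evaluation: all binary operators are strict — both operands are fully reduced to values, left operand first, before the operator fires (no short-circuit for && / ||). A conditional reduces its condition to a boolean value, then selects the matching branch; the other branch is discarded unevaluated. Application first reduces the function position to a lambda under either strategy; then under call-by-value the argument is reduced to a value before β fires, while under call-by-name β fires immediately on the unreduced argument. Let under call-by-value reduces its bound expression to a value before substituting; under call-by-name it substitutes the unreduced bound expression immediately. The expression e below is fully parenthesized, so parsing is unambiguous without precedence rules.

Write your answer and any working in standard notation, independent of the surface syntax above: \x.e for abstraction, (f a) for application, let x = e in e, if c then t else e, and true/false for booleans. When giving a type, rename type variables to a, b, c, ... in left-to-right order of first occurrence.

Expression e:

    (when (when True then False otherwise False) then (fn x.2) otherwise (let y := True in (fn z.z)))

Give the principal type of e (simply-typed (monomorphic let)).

Answer: Int -> Int

Trace:
  unify Bool ~ Bool
  unify Bool ~ Bool
  unify Bool ~ Bool
\x._ : a -> Int
let y : Bool
z : b
\z._ : b -> b
  unify a -> Int ~ b -> b
  unify a ~ b
  unify Int ~ b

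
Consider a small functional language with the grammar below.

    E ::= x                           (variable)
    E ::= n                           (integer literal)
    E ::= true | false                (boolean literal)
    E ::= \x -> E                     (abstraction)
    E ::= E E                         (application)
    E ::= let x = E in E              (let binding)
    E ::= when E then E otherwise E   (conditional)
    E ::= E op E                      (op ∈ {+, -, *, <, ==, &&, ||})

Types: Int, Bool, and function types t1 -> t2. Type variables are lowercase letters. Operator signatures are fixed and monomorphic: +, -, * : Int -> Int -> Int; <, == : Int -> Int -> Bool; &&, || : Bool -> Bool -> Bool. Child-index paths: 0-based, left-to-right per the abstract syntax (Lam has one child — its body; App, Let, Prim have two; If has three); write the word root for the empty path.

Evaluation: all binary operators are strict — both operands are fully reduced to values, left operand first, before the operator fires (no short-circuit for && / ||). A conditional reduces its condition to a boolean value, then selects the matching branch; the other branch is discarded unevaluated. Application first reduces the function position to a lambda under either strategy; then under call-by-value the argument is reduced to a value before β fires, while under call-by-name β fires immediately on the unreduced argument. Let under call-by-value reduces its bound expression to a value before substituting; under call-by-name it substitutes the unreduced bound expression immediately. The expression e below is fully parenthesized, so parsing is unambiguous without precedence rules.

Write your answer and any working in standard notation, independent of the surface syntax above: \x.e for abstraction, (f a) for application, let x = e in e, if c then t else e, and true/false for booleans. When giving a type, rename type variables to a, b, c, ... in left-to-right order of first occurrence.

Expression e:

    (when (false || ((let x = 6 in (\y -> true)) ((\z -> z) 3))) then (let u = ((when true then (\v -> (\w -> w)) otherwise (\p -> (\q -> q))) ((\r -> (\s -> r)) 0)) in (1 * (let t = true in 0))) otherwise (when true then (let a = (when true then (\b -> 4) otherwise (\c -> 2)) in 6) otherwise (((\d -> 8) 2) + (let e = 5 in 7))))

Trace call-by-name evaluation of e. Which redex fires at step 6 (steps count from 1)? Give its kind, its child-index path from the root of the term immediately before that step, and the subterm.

Answer: let at 1 : (let t = true in 0)

Working:
step 0: (if (false || ((let x = 6 in (\y.true)) ((\z.z) 3))) then (let u = ((if true then (\v.(\w.w)) else (\p.(\q.q))) ((\r.(\s.r)) 0)) in (1 * (let t = true in 0))) else (if true then (let a = (if true then (\b.4) else (\c.2)) in 6) else (((\d.8) 2) + (let e = 5 in 7))))
step 1: [let@0.1.0] (if (false || ((\y.true) ((\z.z) 3))) then (let u = ((if true then (\v.(\w.w)) else (\p.(\q.q))) ((\r.(\s.r)) 0)) in (1 * (let t = true in 0))) else (if true then (let a = (if true then (\b.4) else (\c.2)) in 6) else (((\d.8) 2) + (let e = 5 in 7))))
step 2: [beta@0.1] (if (false || true) then (let u = ((if true then (\v.(\w.w)) else (\p.(\q.q))) ((\r.(\s.r)) 0)) in (1 * (let t = true in 0))) else (if true then (let a = (if true then (\b.4) else (\c.2)) in 6) else (((\d.8) 2) + (let e = 5 in 7))))
step 3: [delta@0] (if true then (let u = ((if true then (\v.(\w.w)) else (\p.(\q.q))) ((\r.(\s.r)) 0)) in (1 * (let t = true in 0))) else (if true then (let a = (if true then (\b.4) else (\c.2)) in 6) else (((\d.8) 2) + (let e = 5 in 7))))
step 4: [if@root] (let u = ((if true then (\v.(\w.w)) else (\p.(\q.q))) ((\r.(\s.r)) 0)) in (1 * (let t = true in 0)))
step 5: [let@root] (1 * (let t = true in 0))
step 6: [let@1] (1 * 0)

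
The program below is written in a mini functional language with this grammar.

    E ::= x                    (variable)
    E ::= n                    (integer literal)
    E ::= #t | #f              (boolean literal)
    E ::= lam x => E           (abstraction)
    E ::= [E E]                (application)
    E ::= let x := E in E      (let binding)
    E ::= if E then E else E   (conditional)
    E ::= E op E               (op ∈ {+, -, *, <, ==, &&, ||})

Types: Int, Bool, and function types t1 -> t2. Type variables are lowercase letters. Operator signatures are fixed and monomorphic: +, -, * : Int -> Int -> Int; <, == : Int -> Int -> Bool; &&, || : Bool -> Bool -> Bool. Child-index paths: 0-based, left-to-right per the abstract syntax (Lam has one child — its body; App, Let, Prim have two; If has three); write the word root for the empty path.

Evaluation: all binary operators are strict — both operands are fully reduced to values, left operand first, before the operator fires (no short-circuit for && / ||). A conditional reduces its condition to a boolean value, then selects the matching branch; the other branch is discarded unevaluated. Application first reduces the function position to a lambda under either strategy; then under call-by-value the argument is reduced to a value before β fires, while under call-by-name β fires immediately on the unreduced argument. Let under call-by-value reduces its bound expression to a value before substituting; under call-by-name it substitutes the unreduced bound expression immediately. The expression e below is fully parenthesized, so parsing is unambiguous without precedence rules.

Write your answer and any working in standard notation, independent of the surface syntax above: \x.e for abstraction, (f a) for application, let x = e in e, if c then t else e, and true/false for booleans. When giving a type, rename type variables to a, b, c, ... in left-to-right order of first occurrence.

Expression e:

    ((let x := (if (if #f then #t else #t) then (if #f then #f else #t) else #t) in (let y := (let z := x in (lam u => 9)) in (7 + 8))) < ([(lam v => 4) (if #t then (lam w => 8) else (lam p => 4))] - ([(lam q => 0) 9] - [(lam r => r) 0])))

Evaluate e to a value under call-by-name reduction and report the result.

Answer: false

Derivation:
step 0: ((let x = (if (if false then true else true) then (if false then false else true) else true) in (let y = (let z = x in (\u.9)) in (7 + 8))) < (((\v.4) (if true then (\w.8) else (\p.4))) - (((\q.0) 9) - ((\r.r) 0))))
step 1: [let@0] ((let y = (let z = (if (if false then true else true) then (if false then false else true) else true) in (\u.9)) in (7 + 8)) < (((\v.4) (if true then (\w.8) else (\p.4))) - (((\q.0) 9) - ((\r.r) 0))))
step 2: [let@0] ((7 + 8) < (((\v.4) (if true then (\w.8) else (\p.4))) - (((\q.0) 9) - ((\r.r) 0))))
step 3: [delta@0] (15 < (((\v.4) (if true then (\w.8) else (\p.4))) - (((\q.0) 9) - ((\r.r) 0))))
step 4: [beta@1.0] (15 < (4 - (((\q.0) 9) - ((\r.r) 0))))
step 5: [beta@1.1.0] (15 < (4 - (0 - ((\r.r) 0))))
step 6: [beta@1.1.1] (15 < (4 - (0 - 0)))
step 7: [delta@1.1] (15 < (4 - 0))
step 8: [delta@1] (15 < 4)
step 9: [delta@root] false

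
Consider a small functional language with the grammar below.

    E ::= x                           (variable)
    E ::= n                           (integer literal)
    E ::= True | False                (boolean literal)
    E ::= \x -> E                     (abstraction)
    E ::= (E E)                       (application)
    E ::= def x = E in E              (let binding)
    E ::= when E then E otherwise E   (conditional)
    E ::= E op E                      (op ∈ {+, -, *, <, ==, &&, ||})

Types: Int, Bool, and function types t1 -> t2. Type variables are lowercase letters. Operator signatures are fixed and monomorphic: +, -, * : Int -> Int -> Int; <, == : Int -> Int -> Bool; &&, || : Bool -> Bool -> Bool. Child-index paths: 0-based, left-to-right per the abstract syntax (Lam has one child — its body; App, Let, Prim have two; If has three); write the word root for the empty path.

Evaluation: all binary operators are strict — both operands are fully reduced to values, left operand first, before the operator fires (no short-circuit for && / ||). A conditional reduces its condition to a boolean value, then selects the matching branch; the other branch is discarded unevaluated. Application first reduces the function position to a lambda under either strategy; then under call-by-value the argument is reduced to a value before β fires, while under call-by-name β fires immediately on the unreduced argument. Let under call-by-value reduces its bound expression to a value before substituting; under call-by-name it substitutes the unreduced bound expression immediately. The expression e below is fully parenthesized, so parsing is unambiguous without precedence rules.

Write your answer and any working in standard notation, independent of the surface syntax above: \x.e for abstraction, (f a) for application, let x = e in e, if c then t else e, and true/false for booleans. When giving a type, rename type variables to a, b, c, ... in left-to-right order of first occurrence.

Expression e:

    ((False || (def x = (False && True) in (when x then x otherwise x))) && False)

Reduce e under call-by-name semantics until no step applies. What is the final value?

Working:
step 0: ((false || (let x = (false && true) in (if x then x else x))) && false)
step 1: [let@0.1] ((false || (if (false && true) then (false && true) else (false && true))) && false)
step 2: [delta@0.1.0] ((false || (if false then (false && true) else (false && true))) && false)
step 3: [if@0.1] ((false || (false && true)) && false)
step 4: [delta@0.1] ((false || false) && false)
step 5: [delta@0] (false && false)
step 6: [delta@root] false

Answer: false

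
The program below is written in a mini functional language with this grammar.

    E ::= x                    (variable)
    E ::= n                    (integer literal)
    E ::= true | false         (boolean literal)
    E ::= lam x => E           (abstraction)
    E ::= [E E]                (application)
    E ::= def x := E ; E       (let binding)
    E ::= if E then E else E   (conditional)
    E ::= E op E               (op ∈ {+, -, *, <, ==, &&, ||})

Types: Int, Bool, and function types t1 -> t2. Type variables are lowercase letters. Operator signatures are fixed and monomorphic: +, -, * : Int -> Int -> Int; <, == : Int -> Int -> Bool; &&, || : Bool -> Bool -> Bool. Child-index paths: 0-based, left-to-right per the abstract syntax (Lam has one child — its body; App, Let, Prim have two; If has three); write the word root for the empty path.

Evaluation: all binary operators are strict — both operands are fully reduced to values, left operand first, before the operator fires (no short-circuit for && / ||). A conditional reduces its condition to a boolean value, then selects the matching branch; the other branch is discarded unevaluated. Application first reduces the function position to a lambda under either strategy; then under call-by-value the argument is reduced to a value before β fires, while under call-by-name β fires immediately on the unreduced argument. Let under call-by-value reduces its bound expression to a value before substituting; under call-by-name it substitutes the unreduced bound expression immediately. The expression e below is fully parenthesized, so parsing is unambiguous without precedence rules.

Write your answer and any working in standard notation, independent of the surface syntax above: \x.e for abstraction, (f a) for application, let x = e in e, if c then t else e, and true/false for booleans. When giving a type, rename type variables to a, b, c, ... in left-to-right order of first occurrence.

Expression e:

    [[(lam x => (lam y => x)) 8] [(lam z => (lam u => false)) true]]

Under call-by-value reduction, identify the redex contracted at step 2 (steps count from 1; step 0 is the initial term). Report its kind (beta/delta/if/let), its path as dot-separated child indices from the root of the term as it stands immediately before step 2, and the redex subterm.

Answer: beta at 1 : ((\z.(\u.false)) true)

Trace:
step 0: (((\x.(\y.x)) 8) ((\z.(\u.false)) true))
step 1: [beta@0] ((\y.8) ((\z.(\u.false)) true))
step 2: [beta@1] ((\y.8) (\u.false))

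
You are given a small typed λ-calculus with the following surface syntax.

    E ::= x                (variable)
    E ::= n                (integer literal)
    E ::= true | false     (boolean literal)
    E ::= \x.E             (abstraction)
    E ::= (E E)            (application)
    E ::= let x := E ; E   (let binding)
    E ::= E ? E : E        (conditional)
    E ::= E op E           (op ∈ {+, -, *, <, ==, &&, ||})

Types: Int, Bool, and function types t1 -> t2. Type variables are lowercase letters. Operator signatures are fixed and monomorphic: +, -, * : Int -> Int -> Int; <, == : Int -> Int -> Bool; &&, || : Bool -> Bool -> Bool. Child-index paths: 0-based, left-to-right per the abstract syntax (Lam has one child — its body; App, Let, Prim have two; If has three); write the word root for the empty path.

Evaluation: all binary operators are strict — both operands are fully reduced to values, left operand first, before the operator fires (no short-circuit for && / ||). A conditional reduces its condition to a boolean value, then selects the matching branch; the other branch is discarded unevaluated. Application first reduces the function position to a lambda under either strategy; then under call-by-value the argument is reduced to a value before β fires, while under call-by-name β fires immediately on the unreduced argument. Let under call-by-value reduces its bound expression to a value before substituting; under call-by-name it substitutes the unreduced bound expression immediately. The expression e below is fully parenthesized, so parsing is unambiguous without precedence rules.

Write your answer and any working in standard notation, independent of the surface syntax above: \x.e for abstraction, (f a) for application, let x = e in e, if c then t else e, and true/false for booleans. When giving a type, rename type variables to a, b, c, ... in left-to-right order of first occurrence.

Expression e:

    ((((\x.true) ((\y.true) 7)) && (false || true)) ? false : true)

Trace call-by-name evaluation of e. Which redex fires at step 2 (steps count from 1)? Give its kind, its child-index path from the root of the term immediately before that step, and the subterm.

Trace:
step 0: (if (((\x.true) ((\y.true) 7)) && (false || true)) then false else true)
step 1: [beta@0.0] (if (true && (false || true)) then false else true)
step 2: [delta@0.1] (if (true && true) then false else true)

Answer: delta at 0.1 : (false || true)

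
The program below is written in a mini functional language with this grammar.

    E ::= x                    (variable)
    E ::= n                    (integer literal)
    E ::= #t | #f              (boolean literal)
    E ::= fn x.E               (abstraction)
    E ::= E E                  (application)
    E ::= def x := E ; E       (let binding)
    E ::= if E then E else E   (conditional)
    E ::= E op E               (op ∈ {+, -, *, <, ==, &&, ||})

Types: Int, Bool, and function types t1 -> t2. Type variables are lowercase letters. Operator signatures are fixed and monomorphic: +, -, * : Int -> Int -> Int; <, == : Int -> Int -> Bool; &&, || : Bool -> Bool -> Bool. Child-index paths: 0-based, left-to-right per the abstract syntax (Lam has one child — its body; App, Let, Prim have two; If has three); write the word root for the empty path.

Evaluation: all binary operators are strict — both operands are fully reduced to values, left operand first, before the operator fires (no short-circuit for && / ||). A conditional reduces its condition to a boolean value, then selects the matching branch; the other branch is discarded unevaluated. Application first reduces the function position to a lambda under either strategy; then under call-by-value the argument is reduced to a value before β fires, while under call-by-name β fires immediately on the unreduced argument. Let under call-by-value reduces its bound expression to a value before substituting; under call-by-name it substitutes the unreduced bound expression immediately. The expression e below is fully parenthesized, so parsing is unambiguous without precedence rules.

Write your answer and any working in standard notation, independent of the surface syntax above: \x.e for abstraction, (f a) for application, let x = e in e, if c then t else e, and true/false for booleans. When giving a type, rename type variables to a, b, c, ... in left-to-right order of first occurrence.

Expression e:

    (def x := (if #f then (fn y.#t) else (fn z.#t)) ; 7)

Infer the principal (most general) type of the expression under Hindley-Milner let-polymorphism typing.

Working:
  unify Bool ~ Bool
\y._ : a -> Bool
\z._ : b -> Bool
  unify a -> Bool ~ b -> Bool
  unify a ~ b
  unify Bool ~ Bool
let x : forall. b -> Bool

Answer: Int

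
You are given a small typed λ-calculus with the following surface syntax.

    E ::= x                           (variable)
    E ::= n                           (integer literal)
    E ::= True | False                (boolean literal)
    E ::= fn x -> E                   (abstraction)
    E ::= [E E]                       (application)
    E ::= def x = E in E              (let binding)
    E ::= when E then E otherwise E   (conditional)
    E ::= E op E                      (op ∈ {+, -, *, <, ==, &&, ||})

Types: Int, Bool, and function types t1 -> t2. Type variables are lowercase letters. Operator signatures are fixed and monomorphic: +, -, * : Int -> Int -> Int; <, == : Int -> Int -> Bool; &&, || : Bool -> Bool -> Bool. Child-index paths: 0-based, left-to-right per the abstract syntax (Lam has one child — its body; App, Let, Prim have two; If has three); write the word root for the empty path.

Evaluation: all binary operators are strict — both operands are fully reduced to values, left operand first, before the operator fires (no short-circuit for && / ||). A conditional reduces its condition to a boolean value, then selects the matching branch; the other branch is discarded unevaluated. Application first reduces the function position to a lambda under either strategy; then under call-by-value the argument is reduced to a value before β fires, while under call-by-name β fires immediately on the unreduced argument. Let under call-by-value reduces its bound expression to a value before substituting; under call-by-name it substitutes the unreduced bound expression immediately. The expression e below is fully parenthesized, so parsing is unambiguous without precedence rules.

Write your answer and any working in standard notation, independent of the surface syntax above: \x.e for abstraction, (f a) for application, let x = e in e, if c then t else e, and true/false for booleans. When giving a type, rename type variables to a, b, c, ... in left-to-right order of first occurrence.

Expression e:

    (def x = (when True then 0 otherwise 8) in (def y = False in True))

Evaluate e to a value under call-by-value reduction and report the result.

Answer: true

Derivation:
step 0: (let x = (if true then 0 else 8) in (let y = false in true))
step 1: [if@0] (let x = 0 in (let y = false in true))
step 2: [let@root] (let y = false in true)
step 3: [let@root] true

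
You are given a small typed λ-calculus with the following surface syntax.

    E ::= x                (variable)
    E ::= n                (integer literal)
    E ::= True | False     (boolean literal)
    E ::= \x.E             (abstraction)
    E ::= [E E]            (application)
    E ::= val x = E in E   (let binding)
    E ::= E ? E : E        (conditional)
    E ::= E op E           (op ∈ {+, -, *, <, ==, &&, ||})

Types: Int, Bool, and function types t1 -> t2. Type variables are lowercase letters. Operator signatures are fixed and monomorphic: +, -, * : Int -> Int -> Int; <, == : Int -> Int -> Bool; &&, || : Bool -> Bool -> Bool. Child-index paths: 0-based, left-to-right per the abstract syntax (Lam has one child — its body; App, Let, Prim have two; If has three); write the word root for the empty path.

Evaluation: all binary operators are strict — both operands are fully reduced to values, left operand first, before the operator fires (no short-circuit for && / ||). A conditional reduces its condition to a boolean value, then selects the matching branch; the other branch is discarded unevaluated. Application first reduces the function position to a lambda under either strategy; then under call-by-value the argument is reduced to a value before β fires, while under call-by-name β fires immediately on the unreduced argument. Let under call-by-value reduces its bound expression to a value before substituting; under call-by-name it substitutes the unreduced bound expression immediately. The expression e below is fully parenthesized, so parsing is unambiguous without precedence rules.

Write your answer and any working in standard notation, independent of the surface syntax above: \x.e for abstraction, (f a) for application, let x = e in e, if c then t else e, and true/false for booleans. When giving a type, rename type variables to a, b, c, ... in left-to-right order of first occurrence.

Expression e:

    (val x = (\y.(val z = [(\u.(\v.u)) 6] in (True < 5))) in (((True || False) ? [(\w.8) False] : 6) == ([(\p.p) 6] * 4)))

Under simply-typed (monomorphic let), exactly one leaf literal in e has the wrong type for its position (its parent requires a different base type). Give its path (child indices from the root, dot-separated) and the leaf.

Trace:
u : b
\v._ : c -> b
\u._ : b -> c -> b
  unify b -> c -> b ~ Int -> d
  unify b ~ Int
  unify c -> Int ~ d
_ _ : c -> Int
let z : c -> Int
  unify Bool ~ Int
  FAIL: mismatch Bool ~ Int

Answer: 0.0.1.0 : true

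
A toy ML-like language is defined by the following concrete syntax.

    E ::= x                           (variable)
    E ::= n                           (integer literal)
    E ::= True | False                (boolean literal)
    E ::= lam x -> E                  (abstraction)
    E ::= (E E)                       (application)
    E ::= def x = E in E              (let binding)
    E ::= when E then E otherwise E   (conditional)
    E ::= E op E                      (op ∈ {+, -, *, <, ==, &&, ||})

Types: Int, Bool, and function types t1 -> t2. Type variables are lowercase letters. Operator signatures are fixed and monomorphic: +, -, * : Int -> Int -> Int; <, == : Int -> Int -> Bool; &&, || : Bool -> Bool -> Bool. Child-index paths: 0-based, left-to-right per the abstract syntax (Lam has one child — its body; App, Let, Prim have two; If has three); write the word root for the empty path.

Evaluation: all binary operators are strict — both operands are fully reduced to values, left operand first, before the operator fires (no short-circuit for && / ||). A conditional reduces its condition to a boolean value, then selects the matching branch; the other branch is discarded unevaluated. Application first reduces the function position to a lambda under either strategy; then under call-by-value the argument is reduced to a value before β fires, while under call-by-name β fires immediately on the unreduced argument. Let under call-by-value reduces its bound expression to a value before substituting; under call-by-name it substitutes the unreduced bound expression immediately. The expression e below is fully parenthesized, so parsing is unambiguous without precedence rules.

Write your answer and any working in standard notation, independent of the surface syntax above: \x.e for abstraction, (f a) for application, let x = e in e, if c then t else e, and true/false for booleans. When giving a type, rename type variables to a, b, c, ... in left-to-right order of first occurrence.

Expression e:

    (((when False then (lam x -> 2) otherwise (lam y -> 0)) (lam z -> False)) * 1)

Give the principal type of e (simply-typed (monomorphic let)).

Working:
  unify Bool ~ Bool
\x._ : a -> Int
\y._ : b -> Int
  unify a -> Int ~ b -> Int
  unify a ~ b
  unify Int ~ Int
\z._ : c -> Bool
  unify b -> Int ~ (c -> Bool) -> d
  unify b ~ c -> Bool
  unify Int ~ d
_ _ : Int
  unify Int ~ Int
  unify Int ~ Int

Answer: Int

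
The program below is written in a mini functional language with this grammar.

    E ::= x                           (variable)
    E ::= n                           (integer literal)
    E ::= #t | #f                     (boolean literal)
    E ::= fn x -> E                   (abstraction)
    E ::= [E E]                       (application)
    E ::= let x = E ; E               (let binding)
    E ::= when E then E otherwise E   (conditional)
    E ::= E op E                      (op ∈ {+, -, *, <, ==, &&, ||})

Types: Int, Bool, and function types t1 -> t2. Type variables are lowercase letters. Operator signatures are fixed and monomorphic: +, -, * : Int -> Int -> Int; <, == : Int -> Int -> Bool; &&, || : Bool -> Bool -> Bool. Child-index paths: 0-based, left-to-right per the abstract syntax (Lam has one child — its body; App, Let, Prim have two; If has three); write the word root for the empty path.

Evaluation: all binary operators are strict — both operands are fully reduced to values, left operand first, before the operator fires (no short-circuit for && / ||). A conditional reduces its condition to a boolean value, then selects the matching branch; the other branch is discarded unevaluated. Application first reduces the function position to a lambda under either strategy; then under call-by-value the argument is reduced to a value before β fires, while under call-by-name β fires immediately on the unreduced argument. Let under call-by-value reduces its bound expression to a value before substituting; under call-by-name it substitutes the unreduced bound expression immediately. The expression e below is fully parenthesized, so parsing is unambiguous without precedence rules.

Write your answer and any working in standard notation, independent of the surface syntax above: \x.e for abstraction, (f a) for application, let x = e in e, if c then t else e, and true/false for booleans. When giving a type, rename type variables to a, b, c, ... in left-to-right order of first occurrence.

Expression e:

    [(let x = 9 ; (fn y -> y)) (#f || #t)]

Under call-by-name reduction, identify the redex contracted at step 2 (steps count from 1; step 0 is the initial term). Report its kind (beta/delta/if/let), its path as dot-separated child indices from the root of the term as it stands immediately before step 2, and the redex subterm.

Answer: beta at root : ((\y.y) (false || true))

Working:
step 0: ((let x = 9 in (\y.y)) (false || true))
step 1: [let@0] ((\y.y) (false || true))
step 2: [beta@root] (false || true)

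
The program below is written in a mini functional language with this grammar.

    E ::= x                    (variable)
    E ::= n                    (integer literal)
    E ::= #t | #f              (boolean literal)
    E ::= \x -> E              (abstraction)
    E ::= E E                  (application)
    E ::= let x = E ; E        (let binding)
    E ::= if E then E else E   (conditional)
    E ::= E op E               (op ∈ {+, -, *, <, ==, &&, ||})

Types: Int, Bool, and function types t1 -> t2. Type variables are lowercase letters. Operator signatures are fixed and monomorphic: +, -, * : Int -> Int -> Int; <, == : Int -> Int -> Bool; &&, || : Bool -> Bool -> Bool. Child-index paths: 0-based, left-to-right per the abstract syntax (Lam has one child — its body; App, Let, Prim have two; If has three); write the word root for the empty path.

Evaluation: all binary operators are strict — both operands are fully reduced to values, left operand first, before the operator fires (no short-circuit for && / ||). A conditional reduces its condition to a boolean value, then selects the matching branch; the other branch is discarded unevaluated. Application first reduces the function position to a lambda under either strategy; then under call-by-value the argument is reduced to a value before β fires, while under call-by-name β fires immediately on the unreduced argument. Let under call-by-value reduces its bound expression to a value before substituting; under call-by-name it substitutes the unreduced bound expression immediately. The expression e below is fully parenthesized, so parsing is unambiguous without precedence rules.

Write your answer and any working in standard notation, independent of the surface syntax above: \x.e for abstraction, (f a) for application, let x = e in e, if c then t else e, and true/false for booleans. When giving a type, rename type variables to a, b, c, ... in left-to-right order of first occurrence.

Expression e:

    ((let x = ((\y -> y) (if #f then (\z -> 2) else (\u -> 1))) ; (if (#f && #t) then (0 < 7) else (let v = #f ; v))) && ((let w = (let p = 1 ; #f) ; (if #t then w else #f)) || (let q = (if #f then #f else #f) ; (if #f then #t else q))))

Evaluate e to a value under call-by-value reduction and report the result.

Answer: false

Derivation:
step 0: ((let x = ((\y.y) (if false then (\z.2) else (\u.1))) in (if (false && true) then (0 < 7) else (let v = false in v))) && ((let w = (let p = 1 in false) in (if true then w else false)) || (let q = (if false then false else false) in (if false then true else q))))
step 1: [if@0.0.1] ((let x = ((\y.y) (\u.1)) in (if (false && true) then (0 < 7) else (let v = false in v))) && ((let w = (let p = 1 in false) in (if true then w else false)) || (let q = (if false then false else false) in (if false then true else q))))
step 2: [beta@0.0] ((let x = (\u.1) in (if (false && true) then (0 < 7) else (let v = false in v))) && ((let w = (let p = 1 in false) in (if true then w else false)) || (let q = (if false then false else false) in (if false then true else q))))
step 3: [let@0] ((if (false && true) then (0 < 7) else (let v = false in v)) && ((let w = (let p = 1 in false) in (if true then w else false)) || (let q = (if false then false else false) in (if false then true else q))))
step 4: [delta@0.0] ((if false then (0 < 7) else (let v = false in v)) && ((let w = (let p = 1 in false) in (if true then w else false)) || (let q = (if false then false else false) in (if false then true else q))))
step 5: [if@0] ((let v = false in v) && ((let w = (let p = 1 in false) in (if true then w else false)) || (let q = (if false then false else false) in (if false then true else q))))
step 6: [let@0] (false && ((let w = (let p = 1 in false) in (if true then w else false)) || (let q = (if false then false else false) in (if false then true else q))))
step 7: [let@1.0.0] (false && ((let w = false in (if true then w else false)) || (let q = (if false then false else false) in (if false then true else q))))
step 8: [let@1.0] (false && ((if true then false else false) || (let q = (if false then false else false) in (if false then true else q))))
step 9: [if@1.0] (false && (false || (let q = (if false then false else false) in (if false then true else q))))
step 10: [if@1.1.0] (false && (false || (let q = false in (if false then true else q))))
step 11: [let@1.1] (false && (false || (if false then true else false)))
step 12: [if@1.1] (false && (false || false))
step 13: [delta@1] (false && false)
step 14: [delta@root] false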